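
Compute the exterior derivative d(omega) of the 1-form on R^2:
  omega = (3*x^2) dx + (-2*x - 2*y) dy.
d(omega) = (-2) dx ∧ dy

For a 1-form omega = sum_i f_i dx_i, the exterior derivative is
  d(omega) = sum_{i < j} (∂f_j/∂x_i - ∂f_i/∂x_j) dx_i ∧ dx_j.
  coefficient of dx ∧ dy: ∂f_2/∂x - ∂f_1/∂y = ∂(-2*x - 2*y)/∂x - ∂(3*x^2)/∂y = -2
Assembling: d(omega) = (-2) dx ∧ dy.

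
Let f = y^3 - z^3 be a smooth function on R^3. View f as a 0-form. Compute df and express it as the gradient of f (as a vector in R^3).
df = (0) dx + (3*y^2) dy + (-3*z^2) dz; grad f = (0, 3*y^2, -3*z^2)

For a 0-form f, d f = (∂f/∂x) dx + (∂f/∂y) dy + (∂f/∂z) dz. The components of the vector representation are exactly the entries of grad f in Cartesian coordinates:
  ∂f/∂x = 0
  ∂f/∂y = 3*y^2
  ∂f/∂z = -3*z^2.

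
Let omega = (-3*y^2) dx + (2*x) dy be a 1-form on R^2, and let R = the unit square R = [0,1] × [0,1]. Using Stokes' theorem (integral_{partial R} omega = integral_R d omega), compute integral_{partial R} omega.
integral_(partial R) omega = 5

Stokes: integral_partial_R omega = integral_R d omega with d omega = (∂Q/∂x - ∂P/∂y) dx ∧ dy.
  ∂Q/∂x = 2
  ∂P/∂y = -6*y
  integrand = ∂Q/∂x - ∂P/∂y = 6*y + 2.
Integrating over R: integral_0^1 integral_0^1 (6*y + 2) dx dy = 5.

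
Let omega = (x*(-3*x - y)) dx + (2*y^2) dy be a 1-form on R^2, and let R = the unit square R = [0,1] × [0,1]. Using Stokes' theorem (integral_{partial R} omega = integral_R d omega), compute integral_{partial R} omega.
integral_(partial R) omega = 1/2

Stokes: integral_partial_R omega = integral_R d omega with d omega = (∂Q/∂x - ∂P/∂y) dx ∧ dy.
  ∂Q/∂x = 0
  ∂P/∂y = -x
  integrand = ∂Q/∂x - ∂P/∂y = x.
Integrating over R: integral_0^1 integral_0^1 (x) dx dy = 1/2.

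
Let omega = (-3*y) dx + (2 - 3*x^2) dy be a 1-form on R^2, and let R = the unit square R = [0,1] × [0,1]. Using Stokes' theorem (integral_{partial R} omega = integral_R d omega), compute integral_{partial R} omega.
integral_(partial R) omega = 0

Stokes: integral_partial_R omega = integral_R d omega with d omega = (∂Q/∂x - ∂P/∂y) dx ∧ dy.
  ∂Q/∂x = -6*x
  ∂P/∂y = -3
  integrand = ∂Q/∂x - ∂P/∂y = 3 - 6*x.
Integrating over R: integral_0^1 integral_0^1 (3 - 6*x) dx dy = 0.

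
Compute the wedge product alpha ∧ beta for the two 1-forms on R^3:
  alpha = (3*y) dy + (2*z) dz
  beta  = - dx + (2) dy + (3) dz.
alpha ∧ beta = (3*y) dx ∧ dy + (9*y - 4*z) dy ∧ dz + (2*z) dx ∧ dz

Distribute the wedge, using dx_i ∧ dx_j = -dx_j ∧ dx_i and dx_i ∧ dx_i = 0. For each pair (i, j) with i < j, the coefficient of dx_i ∧ dx_j in alpha ∧ beta is (alpha_i * beta_j - alpha_j * beta_i). Collecting: alpha ∧ beta = (3*y) dx ∧ dy + (9*y - 4*z) dy ∧ dz + (2*z) dx ∧ dz.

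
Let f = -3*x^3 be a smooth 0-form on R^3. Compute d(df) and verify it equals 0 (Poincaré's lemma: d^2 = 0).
d(df) = 0

Step 1: df = sum_i (∂f/∂x_i) dx_i = (-9*x^2) dx + (0) dy + (0) dz.
Step 2: Apply d again. Using the 1-form formula, the coefficient of dx ∧ dy in d(df) is ∂^2 f/∂x ∂y - ∂^2 f/∂y ∂x = (0) - (0) = 0 (equality of mixed partials for smooth f).
Similarly for dx ∧ dz and dy ∧ dz — all coefficients vanish. So d(df) = 0.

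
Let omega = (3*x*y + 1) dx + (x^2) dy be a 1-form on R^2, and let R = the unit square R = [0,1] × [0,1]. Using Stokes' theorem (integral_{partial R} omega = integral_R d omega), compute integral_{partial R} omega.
integral_(partial R) omega = -1/2

Stokes: integral_partial_R omega = integral_R d omega with d omega = (∂Q/∂x - ∂P/∂y) dx ∧ dy.
  ∂Q/∂x = 2*x
  ∂P/∂y = 3*x
  integrand = ∂Q/∂x - ∂P/∂y = -x.
Integrating over R: integral_0^1 integral_0^1 (-x) dx dy = -1/2.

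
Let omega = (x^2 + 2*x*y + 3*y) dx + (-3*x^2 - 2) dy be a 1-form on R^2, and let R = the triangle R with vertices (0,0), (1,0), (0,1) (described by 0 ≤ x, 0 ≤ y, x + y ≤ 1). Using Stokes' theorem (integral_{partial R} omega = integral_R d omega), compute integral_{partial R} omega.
integral_(partial R) omega = -17/6

Stokes: integral_partial_R omega = integral_R d omega with d omega = (∂Q/∂x - ∂P/∂y) dx ∧ dy.
  ∂Q/∂x = -6*x
  ∂P/∂y = 2*x + 3
  integrand = ∂Q/∂x - ∂P/∂y = -8*x - 3.
Integrating over R: integral_0^1 integral_0^{1-x} (-8*x - 3) dy dx = -17/6.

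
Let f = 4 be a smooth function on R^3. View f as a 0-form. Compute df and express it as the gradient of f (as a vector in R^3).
df = (0) dx + (0) dy + (0) dz; grad f = (0, 0, 0)

For a 0-form f, d f = (∂f/∂x) dx + (∂f/∂y) dy + (∂f/∂z) dz. The components of the vector representation are exactly the entries of grad f in Cartesian coordinates:
  ∂f/∂x = 0
  ∂f/∂y = 0
  ∂f/∂z = 0.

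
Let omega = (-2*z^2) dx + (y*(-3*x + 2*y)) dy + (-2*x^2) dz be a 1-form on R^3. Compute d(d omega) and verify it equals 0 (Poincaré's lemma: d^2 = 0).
d(d omega) = 0

Step 1: d omega = sum_{i<j} (∂f_j/∂x_i - ∂f_i/∂x_j) dx_i ∧ dx_j:
  coeff of dx ∧ dy: -3*y
  coeff of dx ∧ dz: -4*x + 4*z
  coeff of dy ∧ dz: 0
Step 2: Apply d again to each 2-form coefficient. The only possible 3-form in R^3 is dx ∧ dy ∧ dz, with coefficient
  ∂(coeff of dy∧dz)/∂x - ∂(coeff of dx∧dz)/∂y + ∂(coeff of dx∧dy)/∂z
  = ∂/∂x (0) - ∂/∂y (-4*x + 4*z) + ∂/∂z (-3*y).
Each of these terms simplifies to sums of mixed partials that cancel in pairs. The result is 0 (by equality of mixed partials for smooth functions — Schwarz / Clairaut).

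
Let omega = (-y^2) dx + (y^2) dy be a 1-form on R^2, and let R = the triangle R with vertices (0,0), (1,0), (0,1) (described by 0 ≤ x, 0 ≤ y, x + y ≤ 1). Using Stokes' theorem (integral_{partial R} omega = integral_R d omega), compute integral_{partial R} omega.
integral_(partial R) omega = 1/3

Stokes: integral_partial_R omega = integral_R d omega with d omega = (∂Q/∂x - ∂P/∂y) dx ∧ dy.
  ∂Q/∂x = 0
  ∂P/∂y = -2*y
  integrand = ∂Q/∂x - ∂P/∂y = 2*y.
Integrating over R: integral_0^1 integral_0^{1-x} (2*y) dy dx = 1/3.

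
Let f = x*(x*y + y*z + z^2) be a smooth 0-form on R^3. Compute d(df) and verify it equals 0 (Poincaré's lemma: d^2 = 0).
d(df) = 0

Step 1: df = sum_i (∂f/∂x_i) dx_i = (2*x*y + y*z + z^2) dx + (x*(x + z)) dy + (x*(y + 2*z)) dz.
Step 2: Apply d again. Using the 1-form formula, the coefficient of dx ∧ dy in d(df) is ∂^2 f/∂x ∂y - ∂^2 f/∂y ∂x = (2*x + z) - (2*x + z) = 0 (equality of mixed partials for smooth f).
Similarly for dx ∧ dz and dy ∧ dz — all coefficients vanish. So d(df) = 0.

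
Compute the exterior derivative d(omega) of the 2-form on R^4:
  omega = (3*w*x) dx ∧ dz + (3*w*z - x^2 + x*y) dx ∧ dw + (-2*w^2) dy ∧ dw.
d(omega) = (-3*w + 3*x) dx ∧ dz ∧ dw + (-x) dx ∧ dy ∧ dw

For a 2-form omega = sum_{i<j} g_{ij} dx_i ∧ dx_j, the exterior derivative is
  d(omega) = sum_{i<j} d(g_{ij}) ∧ dx_i ∧ dx_j = sum_{i<j, k} (∂g_{ij}/∂x_k) dx_k ∧ dx_i ∧ dx_j.
Expand each term, using dx_k ∧ dx_i ∧ dx_j = sgn(permutation) dx_{(a)} ∧ dx_{(b)} ∧ dx_{(c)} with (a < b < c) sorted:
  d(3*w*x) includes (∂/∂w)(3*w*x) dw = (3*x) dw, which multiplied by dx ∧ dz gives (3*x) dx ∧ dz ∧ dw
  d(3*w*z - x^2 + x*y) includes (∂/∂y)(3*w*z - x^2 + x*y) dy = (x) dy, which multiplied by dx ∧ dw gives (-x) dx ∧ dy ∧ dw
  d(3*w*z - x^2 + x*y) includes (∂/∂z)(3*w*z - x^2 + x*y) dz = (3*w) dz, which multiplied by dx ∧ dw gives (-3*w) dx ∧ dz ∧ dw
Collecting like 3-forms: d(omega) = (-3*w + 3*x) dx ∧ dz ∧ dw + (-x) dx ∧ dy ∧ dw.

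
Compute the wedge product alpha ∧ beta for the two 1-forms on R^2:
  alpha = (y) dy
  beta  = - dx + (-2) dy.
alpha ∧ beta = (y) dx ∧ dy

Distribute the wedge, using dx_i ∧ dx_j = -dx_j ∧ dx_i and dx_i ∧ dx_i = 0. For each pair (i, j) with i < j, the coefficient of dx_i ∧ dx_j in alpha ∧ beta is (alpha_i * beta_j - alpha_j * beta_i). Collecting: alpha ∧ beta = (y) dx ∧ dy.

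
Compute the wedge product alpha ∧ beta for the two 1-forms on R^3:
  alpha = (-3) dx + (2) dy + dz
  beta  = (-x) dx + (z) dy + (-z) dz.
alpha ∧ beta = (2*x - 3*z) dx ∧ dy + (x + 3*z) dx ∧ dz + (-3*z) dy ∧ dz

Distribute the wedge, using dx_i ∧ dx_j = -dx_j ∧ dx_i and dx_i ∧ dx_i = 0. For each pair (i, j) with i < j, the coefficient of dx_i ∧ dx_j in alpha ∧ beta is (alpha_i * beta_j - alpha_j * beta_i). Collecting: alpha ∧ beta = (2*x - 3*z) dx ∧ dy + (x + 3*z) dx ∧ dz + (-3*z) dy ∧ dz.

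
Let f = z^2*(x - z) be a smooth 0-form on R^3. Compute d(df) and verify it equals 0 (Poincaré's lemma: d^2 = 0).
d(df) = 0

Step 1: df = sum_i (∂f/∂x_i) dx_i = (z^2) dx + (0) dy + (z*(2*x - 3*z)) dz.
Step 2: Apply d again. Using the 1-form formula, the coefficient of dx ∧ dy in d(df) is ∂^2 f/∂x ∂y - ∂^2 f/∂y ∂x = (0) - (0) = 0 (equality of mixed partials for smooth f).
Similarly for dx ∧ dz and dy ∧ dz — all coefficients vanish. So d(df) = 0.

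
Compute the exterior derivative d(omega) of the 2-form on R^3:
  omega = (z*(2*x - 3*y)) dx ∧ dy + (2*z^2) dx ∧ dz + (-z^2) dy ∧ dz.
d(omega) = (2*x - 3*y) dx ∧ dy ∧ dz

For a 2-form omega = sum_{i<j} g_{ij} dx_i ∧ dx_j, the exterior derivative is
  d(omega) = sum_{i<j} d(g_{ij}) ∧ dx_i ∧ dx_j = sum_{i<j, k} (∂g_{ij}/∂x_k) dx_k ∧ dx_i ∧ dx_j.
Expand each term, using dx_k ∧ dx_i ∧ dx_j = sgn(permutation) dx_{(a)} ∧ dx_{(b)} ∧ dx_{(c)} with (a < b < c) sorted:
  d(z*(2*x - 3*y)) includes (∂/∂z)(z*(2*x - 3*y)) dz = (2*x - 3*y) dz, which multiplied by dx ∧ dy gives (2*x - 3*y) dx ∧ dy ∧ dz
Collecting like 3-forms: d(omega) = (2*x - 3*y) dx ∧ dy ∧ dz.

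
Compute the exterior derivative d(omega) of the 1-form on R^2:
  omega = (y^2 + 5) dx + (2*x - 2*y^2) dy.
d(omega) = (2 - 2*y) dx ∧ dy

For a 1-form omega = sum_i f_i dx_i, the exterior derivative is
  d(omega) = sum_{i < j} (∂f_j/∂x_i - ∂f_i/∂x_j) dx_i ∧ dx_j.
  coefficient of dx ∧ dy: ∂f_2/∂x - ∂f_1/∂y = ∂(2*x - 2*y^2)/∂x - ∂(y^2 + 5)/∂y = 2 - 2*y
Assembling: d(omega) = (2 - 2*y) dx ∧ dy.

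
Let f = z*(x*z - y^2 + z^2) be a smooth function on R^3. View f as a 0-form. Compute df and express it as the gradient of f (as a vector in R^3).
df = (z^2) dx + (-2*y*z) dy + (2*x*z - y^2 + 3*z^2) dz; grad f = (z^2, -2*y*z, 2*x*z - y^2 + 3*z^2)

For a 0-form f, d f = (∂f/∂x) dx + (∂f/∂y) dy + (∂f/∂z) dz. The components of the vector representation are exactly the entries of grad f in Cartesian coordinates:
  ∂f/∂x = z^2
  ∂f/∂y = -2*y*z
  ∂f/∂z = 2*x*z - y^2 + 3*z^2.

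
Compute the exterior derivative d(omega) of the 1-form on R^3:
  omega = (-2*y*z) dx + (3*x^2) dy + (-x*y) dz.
d(omega) = (6*x + 2*z) dx ∧ dy + (y) dx ∧ dz + (-x) dy ∧ dz

For a 1-form omega = sum_i f_i dx_i, the exterior derivative is
  d(omega) = sum_{i < j} (∂f_j/∂x_i - ∂f_i/∂x_j) dx_i ∧ dx_j.
  coefficient of dx ∧ dy: ∂f_2/∂x - ∂f_1/∂y = ∂(3*x^2)/∂x - ∂(-2*y*z)/∂y = 6*x + 2*z
  coefficient of dx ∧ dz: ∂f_3/∂x - ∂f_1/∂z = ∂(-x*y)/∂x - ∂(-2*y*z)/∂z = y
  coefficient of dy ∧ dz: ∂f_3/∂y - ∂f_2/∂z = ∂(-x*y)/∂y - ∂(3*x^2)/∂z = -x
Assembling: d(omega) = (6*x + 2*z) dx ∧ dy + (y) dx ∧ dz + (-x) dy ∧ dz.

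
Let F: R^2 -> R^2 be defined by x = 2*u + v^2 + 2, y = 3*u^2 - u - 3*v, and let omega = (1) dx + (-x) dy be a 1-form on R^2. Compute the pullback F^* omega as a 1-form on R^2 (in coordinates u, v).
F^* omega = (-12*u^2 - 6*u*v^2 - 10*u + v^2 + 4) du + (6*u + 3*v^2 + 2*v + 6) dv

Using F^*(f dg) = (f ∘ F) d(g ∘ F), substitute each coordinate x_i by F_i(u, v) in f_i, and replace dx_i by d F_i = (∂F_i/∂u) du + (∂F_i/∂v) dv.
  For the x component: f_1(F) = 1; d F_1 = (2) du + (2*v) dv
  For the y component: f_2(F) = -2*u - v^2 - 2; d F_2 = (6*u - 1) du + (-3) dv
Combining and collecting du, dv coefficients:
  coeff of du: -12*u^2 - 6*u*v^2 - 10*u + v^2 + 4
  coeff of dv: 6*u + 3*v^2 + 2*v + 6
F^* omega = (-12*u^2 - 6*u*v^2 - 10*u + v^2 + 4) du + (6*u + 3*v^2 + 2*v + 6) dv.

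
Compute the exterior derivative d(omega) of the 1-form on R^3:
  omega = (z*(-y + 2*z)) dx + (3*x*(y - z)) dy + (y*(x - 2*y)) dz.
d(omega) = (3*y - 2*z) dx ∧ dy + (2*y - 4*z) dx ∧ dz + (4*x - 4*y) dy ∧ dz

For a 1-form omega = sum_i f_i dx_i, the exterior derivative is
  d(omega) = sum_{i < j} (∂f_j/∂x_i - ∂f_i/∂x_j) dx_i ∧ dx_j.
  coefficient of dx ∧ dy: ∂f_2/∂x - ∂f_1/∂y = ∂(3*x*(y - z))/∂x - ∂(z*(-y + 2*z))/∂y = 3*y - 2*z
  coefficient of dx ∧ dz: ∂f_3/∂x - ∂f_1/∂z = ∂(y*(x - 2*y))/∂x - ∂(z*(-y + 2*z))/∂z = 2*y - 4*z
  coefficient of dy ∧ dz: ∂f_3/∂y - ∂f_2/∂z = ∂(y*(x - 2*y))/∂y - ∂(3*x*(y - z))/∂z = 4*x - 4*y
Assembling: d(omega) = (3*y - 2*z) dx ∧ dy + (2*y - 4*z) dx ∧ dz + (4*x - 4*y) dy ∧ dz.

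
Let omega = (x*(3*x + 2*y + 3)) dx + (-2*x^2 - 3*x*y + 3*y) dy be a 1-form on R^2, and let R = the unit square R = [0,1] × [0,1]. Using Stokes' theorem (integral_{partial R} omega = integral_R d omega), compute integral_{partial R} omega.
integral_(partial R) omega = -9/2

Stokes: integral_partial_R omega = integral_R d omega with d omega = (∂Q/∂x - ∂P/∂y) dx ∧ dy.
  ∂Q/∂x = -4*x - 3*y
  ∂P/∂y = 2*x
  integrand = ∂Q/∂x - ∂P/∂y = -6*x - 3*y.
Integrating over R: integral_0^1 integral_0^1 (-6*x - 3*y) dx dy = -9/2.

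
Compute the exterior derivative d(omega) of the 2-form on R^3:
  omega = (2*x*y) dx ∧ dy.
d(omega) = 0

For a 2-form omega = sum_{i<j} g_{ij} dx_i ∧ dx_j, the exterior derivative is
  d(omega) = sum_{i<j} d(g_{ij}) ∧ dx_i ∧ dx_j = sum_{i<j, k} (∂g_{ij}/∂x_k) dx_k ∧ dx_i ∧ dx_j.
Expand each term, using dx_k ∧ dx_i ∧ dx_j = sgn(permutation) dx_{(a)} ∧ dx_{(b)} ∧ dx_{(c)} with (a < b < c) sorted:

Collecting like 3-forms: d(omega) = 0.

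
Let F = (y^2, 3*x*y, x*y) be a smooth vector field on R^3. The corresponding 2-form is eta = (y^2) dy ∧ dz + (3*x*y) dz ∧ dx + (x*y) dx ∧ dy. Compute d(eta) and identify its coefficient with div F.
d(eta) = (3*x) dx ∧ dy ∧ dz; div F = 3*x

For a 2-form in R^3 of the form above, applying d gives a 3-form with coefficient ∂P/∂x + ∂Q/∂y + ∂R/∂z:
  ∂P/∂x = 0
  ∂Q/∂y = 3*x
  ∂R/∂z = 0
Sum = 3*x, which is exactly div F.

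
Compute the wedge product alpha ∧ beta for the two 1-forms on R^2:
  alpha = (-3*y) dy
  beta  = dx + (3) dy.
alpha ∧ beta = (3*y) dx ∧ dy

Distribute the wedge, using dx_i ∧ dx_j = -dx_j ∧ dx_i and dx_i ∧ dx_i = 0. For each pair (i, j) with i < j, the coefficient of dx_i ∧ dx_j in alpha ∧ beta is (alpha_i * beta_j - alpha_j * beta_i). Collecting: alpha ∧ beta = (3*y) dx ∧ dy.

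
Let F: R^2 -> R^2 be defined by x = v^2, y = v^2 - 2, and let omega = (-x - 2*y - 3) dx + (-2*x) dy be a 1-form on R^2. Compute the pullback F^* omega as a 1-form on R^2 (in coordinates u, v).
F^* omega = (-10*v^3 + 2*v) dv

Using F^*(f dg) = (f ∘ F) d(g ∘ F), substitute each coordinate x_i by F_i(u, v) in f_i, and replace dx_i by d F_i = (∂F_i/∂u) du + (∂F_i/∂v) dv.
  For the x component: f_1(F) = 1 - 3*v^2; d F_1 = (0) du + (2*v) dv
  For the y component: f_2(F) = -2*v^2; d F_2 = (0) du + (2*v) dv
Combining and collecting du, dv coefficients:
  coeff of du: 0
  coeff of dv: -10*v^3 + 2*v
F^* omega = (-10*v^3 + 2*v) dv.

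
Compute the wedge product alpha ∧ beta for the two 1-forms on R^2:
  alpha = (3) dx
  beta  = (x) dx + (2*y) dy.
alpha ∧ beta = (6*y) dx ∧ dy

Distribute the wedge, using dx_i ∧ dx_j = -dx_j ∧ dx_i and dx_i ∧ dx_i = 0. For each pair (i, j) with i < j, the coefficient of dx_i ∧ dx_j in alpha ∧ beta is (alpha_i * beta_j - alpha_j * beta_i). Collecting: alpha ∧ beta = (6*y) dx ∧ dy.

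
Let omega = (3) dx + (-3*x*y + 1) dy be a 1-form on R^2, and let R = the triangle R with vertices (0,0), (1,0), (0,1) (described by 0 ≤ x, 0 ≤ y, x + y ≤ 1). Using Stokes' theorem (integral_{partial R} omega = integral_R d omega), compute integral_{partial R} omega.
integral_(partial R) omega = -1/2

Stokes: integral_partial_R omega = integral_R d omega with d omega = (∂Q/∂x - ∂P/∂y) dx ∧ dy.
  ∂Q/∂x = -3*y
  ∂P/∂y = 0
  integrand = ∂Q/∂x - ∂P/∂y = -3*y.
Integrating over R: integral_0^1 integral_0^{1-x} (-3*y) dy dx = -1/2.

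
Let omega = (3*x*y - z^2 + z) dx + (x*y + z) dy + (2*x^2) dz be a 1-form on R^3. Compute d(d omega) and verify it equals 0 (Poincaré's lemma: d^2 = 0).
d(d omega) = 0

Step 1: d omega = sum_{i<j} (∂f_j/∂x_i - ∂f_i/∂x_j) dx_i ∧ dx_j:
  coeff of dx ∧ dy: -3*x + y
  coeff of dx ∧ dz: 4*x + 2*z - 1
  coeff of dy ∧ dz: -1
Step 2: Apply d again to each 2-form coefficient. The only possible 3-form in R^3 is dx ∧ dy ∧ dz, with coefficient
  ∂(coeff of dy∧dz)/∂x - ∂(coeff of dx∧dz)/∂y + ∂(coeff of dx∧dy)/∂z
  = ∂/∂x (-1) - ∂/∂y (4*x + 2*z - 1) + ∂/∂z (-3*x + y).
Each of these terms simplifies to sums of mixed partials that cancel in pairs. The result is 0 (by equality of mixed partials for smooth functions — Schwarz / Clairaut).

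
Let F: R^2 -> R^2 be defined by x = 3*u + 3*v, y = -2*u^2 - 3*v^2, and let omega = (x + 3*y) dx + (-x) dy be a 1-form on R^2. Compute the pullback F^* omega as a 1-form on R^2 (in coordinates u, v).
F^* omega = (-6*u^2 + 12*u*v + 9*u - 27*v^2 + 9*v) du + (-18*u^2 + 18*u*v + 9*u - 9*v^2 + 9*v) dv

Using F^*(f dg) = (f ∘ F) d(g ∘ F), substitute each coordinate x_i by F_i(u, v) in f_i, and replace dx_i by d F_i = (∂F_i/∂u) du + (∂F_i/∂v) dv.
  For the x component: f_1(F) = -6*u^2 + 3*u - 9*v^2 + 3*v; d F_1 = (3) du + (3) dv
  For the y component: f_2(F) = -3*u - 3*v; d F_2 = (-4*u) du + (-6*v) dv
Combining and collecting du, dv coefficients:
  coeff of du: -6*u^2 + 12*u*v + 9*u - 27*v^2 + 9*v
  coeff of dv: -18*u^2 + 18*u*v + 9*u - 9*v^2 + 9*v
F^* omega = (-6*u^2 + 12*u*v + 9*u - 27*v^2 + 9*v) du + (-18*u^2 + 18*u*v + 9*u - 9*v^2 + 9*v) dv.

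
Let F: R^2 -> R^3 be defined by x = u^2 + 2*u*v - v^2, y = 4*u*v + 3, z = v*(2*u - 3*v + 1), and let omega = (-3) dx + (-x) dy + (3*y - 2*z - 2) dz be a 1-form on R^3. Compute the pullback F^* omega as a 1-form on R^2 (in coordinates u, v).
F^* omega = (-4*u^2*v + 8*u*v^2 - 6*u + 16*v^3 - 4*v^2 + 8*v) du + (-4*u^3 + 8*u^2*v - 32*u*v^2 + 4*u*v + 8*u - 36*v^3 + 18*v^2 - 38*v + 7) dv

Using F^*(f dg) = (f ∘ F) d(g ∘ F), substitute each coordinate x_i by F_i(u, v) in f_i, and replace dx_i by d F_i = (∂F_i/∂u) du + (∂F_i/∂v) dv.
  For the x component: f_1(F) = -3; d F_1 = (2*u + 2*v) du + (2*u - 2*v) dv
  For the y component: f_2(F) = -u^2 - 2*u*v + v^2; d F_2 = (4*v) du + (4*u) dv
  For the z component: f_3(F) = 8*u*v + 6*v^2 - 2*v + 7; d F_3 = (2*v) du + (2*u - 6*v + 1) dv
Combining and collecting du, dv coefficients:
  coeff of du: -4*u^2*v + 8*u*v^2 - 6*u + 16*v^3 - 4*v^2 + 8*v
  coeff of dv: -4*u^3 + 8*u^2*v - 32*u*v^2 + 4*u*v + 8*u - 36*v^3 + 18*v^2 - 38*v + 7
F^* omega = (-4*u^2*v + 8*u*v^2 - 6*u + 16*v^3 - 4*v^2 + 8*v) du + (-4*u^3 + 8*u^2*v - 32*u*v^2 + 4*u*v + 8*u - 36*v^3 + 18*v^2 - 38*v + 7) dv.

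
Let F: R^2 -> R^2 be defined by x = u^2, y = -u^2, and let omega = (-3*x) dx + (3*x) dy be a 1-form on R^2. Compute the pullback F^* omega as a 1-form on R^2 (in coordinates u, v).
F^* omega = (-12*u^3) du

Using F^*(f dg) = (f ∘ F) d(g ∘ F), substitute each coordinate x_i by F_i(u, v) in f_i, and replace dx_i by d F_i = (∂F_i/∂u) du + (∂F_i/∂v) dv.
  For the x component: f_1(F) = -3*u^2; d F_1 = (2*u) du + (0) dv
  For the y component: f_2(F) = 3*u^2; d F_2 = (-2*u) du + (0) dv
Combining and collecting du, dv coefficients:
  coeff of du: -12*u^3
  coeff of dv: 0
F^* omega = (-12*u^3) du.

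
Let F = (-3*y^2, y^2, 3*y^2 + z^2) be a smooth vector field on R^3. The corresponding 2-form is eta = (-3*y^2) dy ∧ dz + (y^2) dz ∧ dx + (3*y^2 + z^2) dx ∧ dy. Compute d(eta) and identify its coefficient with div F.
d(eta) = (2*y + 2*z) dx ∧ dy ∧ dz; div F = 2*y + 2*z

For a 2-form in R^3 of the form above, applying d gives a 3-form with coefficient ∂P/∂x + ∂Q/∂y + ∂R/∂z:
  ∂P/∂x = 0
  ∂Q/∂y = 2*y
  ∂R/∂z = 2*z
Sum = 2*y + 2*z, which is exactly div F.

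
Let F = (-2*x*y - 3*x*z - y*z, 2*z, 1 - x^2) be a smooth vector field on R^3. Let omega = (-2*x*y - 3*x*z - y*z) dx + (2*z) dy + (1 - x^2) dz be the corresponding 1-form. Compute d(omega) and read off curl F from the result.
d(omega) = (-2) dy ∧ dz + (-x - y) dz ∧ dx + (2*x + z) dx ∧ dy; curl F = (-2, -x - y, 2*x + z)

d omega = sum_{i<j} (∂f_j/∂x_i - ∂f_i/∂x_j) dx_i ∧ dx_j. Under the identification (dy ∧ dz, dz ∧ dx, dx ∧ dy) ↔ (e_x, e_y, e_z), the coefficients are exactly the components of curl F. Compute:
  ∂R/∂y - ∂Q/∂z = (0) - (2) = -2
  ∂P/∂z - ∂R/∂x = (-3*x - y) - (-2*x) = -x - y
  ∂Q/∂x - ∂P/∂y = (0) - (-2*x - z) = 2*x + z.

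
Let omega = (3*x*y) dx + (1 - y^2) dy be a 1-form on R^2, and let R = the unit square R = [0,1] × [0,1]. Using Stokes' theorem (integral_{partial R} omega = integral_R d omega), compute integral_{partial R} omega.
integral_(partial R) omega = -3/2

Stokes: integral_partial_R omega = integral_R d omega with d omega = (∂Q/∂x - ∂P/∂y) dx ∧ dy.
  ∂Q/∂x = 0
  ∂P/∂y = 3*x
  integrand = ∂Q/∂x - ∂P/∂y = -3*x.
Integrating over R: integral_0^1 integral_0^1 (-3*x) dx dy = -3/2.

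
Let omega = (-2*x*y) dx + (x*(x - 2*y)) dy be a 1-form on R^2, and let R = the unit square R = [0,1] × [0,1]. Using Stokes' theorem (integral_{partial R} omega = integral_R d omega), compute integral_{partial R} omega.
integral_(partial R) omega = 1

Stokes: integral_partial_R omega = integral_R d omega with d omega = (∂Q/∂x - ∂P/∂y) dx ∧ dy.
  ∂Q/∂x = 2*x - 2*y
  ∂P/∂y = -2*x
  integrand = ∂Q/∂x - ∂P/∂y = 4*x - 2*y.
Integrating over R: integral_0^1 integral_0^1 (4*x - 2*y) dx dy = 1.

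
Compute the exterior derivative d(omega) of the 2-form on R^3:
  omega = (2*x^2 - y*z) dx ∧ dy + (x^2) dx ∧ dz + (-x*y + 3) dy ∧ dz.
d(omega) = (-2*y) dx ∧ dy ∧ dz

For a 2-form omega = sum_{i<j} g_{ij} dx_i ∧ dx_j, the exterior derivative is
  d(omega) = sum_{i<j} d(g_{ij}) ∧ dx_i ∧ dx_j = sum_{i<j, k} (∂g_{ij}/∂x_k) dx_k ∧ dx_i ∧ dx_j.
Expand each term, using dx_k ∧ dx_i ∧ dx_j = sgn(permutation) dx_{(a)} ∧ dx_{(b)} ∧ dx_{(c)} with (a < b < c) sorted:
  d(2*x^2 - y*z) includes (∂/∂z)(2*x^2 - y*z) dz = (-y) dz, which multiplied by dx ∧ dy gives (-y) dx ∧ dy ∧ dz
  d(-x*y + 3) includes (∂/∂x)(-x*y + 3) dx = (-y) dx, which multiplied by dy ∧ dz gives (-y) dx ∧ dy ∧ dz
Collecting like 3-forms: d(omega) = (-2*y) dx ∧ dy ∧ dz.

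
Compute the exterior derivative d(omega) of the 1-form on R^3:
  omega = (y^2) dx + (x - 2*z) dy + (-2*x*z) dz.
d(omega) = (1 - 2*y) dx ∧ dy + (-2*z) dx ∧ dz + (2) dy ∧ dz

For a 1-form omega = sum_i f_i dx_i, the exterior derivative is
  d(omega) = sum_{i < j} (∂f_j/∂x_i - ∂f_i/∂x_j) dx_i ∧ dx_j.
  coefficient of dx ∧ dy: ∂f_2/∂x - ∂f_1/∂y = ∂(x - 2*z)/∂x - ∂(y^2)/∂y = 1 - 2*y
  coefficient of dx ∧ dz: ∂f_3/∂x - ∂f_1/∂z = ∂(-2*x*z)/∂x - ∂(y^2)/∂z = -2*z
  coefficient of dy ∧ dz: ∂f_3/∂y - ∂f_2/∂z = ∂(-2*x*z)/∂y - ∂(x - 2*z)/∂z = 2
Assembling: d(omega) = (1 - 2*y) dx ∧ dy + (-2*z) dx ∧ dz + (2) dy ∧ dz.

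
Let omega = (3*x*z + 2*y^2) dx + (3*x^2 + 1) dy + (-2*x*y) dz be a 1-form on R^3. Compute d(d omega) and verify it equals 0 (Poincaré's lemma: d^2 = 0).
d(d omega) = 0

Step 1: d omega = sum_{i<j} (∂f_j/∂x_i - ∂f_i/∂x_j) dx_i ∧ dx_j:
  coeff of dx ∧ dy: 6*x - 4*y
  coeff of dx ∧ dz: -3*x - 2*y
  coeff of dy ∧ dz: -2*x
Step 2: Apply d again to each 2-form coefficient. The only possible 3-form in R^3 is dx ∧ dy ∧ dz, with coefficient
  ∂(coeff of dy∧dz)/∂x - ∂(coeff of dx∧dz)/∂y + ∂(coeff of dx∧dy)/∂z
  = ∂/∂x (-2*x) - ∂/∂y (-3*x - 2*y) + ∂/∂z (6*x - 4*y).
Each of these terms simplifies to sums of mixed partials that cancel in pairs. The result is 0 (by equality of mixed partials for smooth functions — Schwarz / Clairaut).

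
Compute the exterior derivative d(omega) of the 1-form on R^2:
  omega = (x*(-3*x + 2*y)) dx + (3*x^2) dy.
d(omega) = (4*x) dx ∧ dy

For a 1-form omega = sum_i f_i dx_i, the exterior derivative is
  d(omega) = sum_{i < j} (∂f_j/∂x_i - ∂f_i/∂x_j) dx_i ∧ dx_j.
  coefficient of dx ∧ dy: ∂f_2/∂x - ∂f_1/∂y = ∂(3*x^2)/∂x - ∂(x*(-3*x + 2*y))/∂y = 4*x
Assembling: d(omega) = (4*x) dx ∧ dy.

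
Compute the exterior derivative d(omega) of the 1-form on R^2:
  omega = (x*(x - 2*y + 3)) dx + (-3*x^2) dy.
d(omega) = (-4*x) dx ∧ dy

For a 1-form omega = sum_i f_i dx_i, the exterior derivative is
  d(omega) = sum_{i < j} (∂f_j/∂x_i - ∂f_i/∂x_j) dx_i ∧ dx_j.
  coefficient of dx ∧ dy: ∂f_2/∂x - ∂f_1/∂y = ∂(-3*x^2)/∂x - ∂(x*(x - 2*y + 3))/∂y = -4*x
Assembling: d(omega) = (-4*x) dx ∧ dy.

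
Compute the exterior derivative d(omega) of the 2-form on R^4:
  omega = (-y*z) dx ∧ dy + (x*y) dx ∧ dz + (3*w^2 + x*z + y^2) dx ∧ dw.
d(omega) = (-x - y) dx ∧ dy ∧ dz + (-2*y) dx ∧ dy ∧ dw + (-x) dx ∧ dz ∧ dw

For a 2-form omega = sum_{i<j} g_{ij} dx_i ∧ dx_j, the exterior derivative is
  d(omega) = sum_{i<j} d(g_{ij}) ∧ dx_i ∧ dx_j = sum_{i<j, k} (∂g_{ij}/∂x_k) dx_k ∧ dx_i ∧ dx_j.
Expand each term, using dx_k ∧ dx_i ∧ dx_j = sgn(permutation) dx_{(a)} ∧ dx_{(b)} ∧ dx_{(c)} with (a < b < c) sorted:
  d(-y*z) includes (∂/∂z)(-y*z) dz = (-y) dz, which multiplied by dx ∧ dy gives (-y) dx ∧ dy ∧ dz
  d(x*y) includes (∂/∂y)(x*y) dy = (x) dy, which multiplied by dx ∧ dz gives (-x) dx ∧ dy ∧ dz
  d(3*w^2 + x*z + y^2) includes (∂/∂y)(3*w^2 + x*z + y^2) dy = (2*y) dy, which multiplied by dx ∧ dw gives (-2*y) dx ∧ dy ∧ dw
  d(3*w^2 + x*z + y^2) includes (∂/∂z)(3*w^2 + x*z + y^2) dz = (x) dz, which multiplied by dx ∧ dw gives (-x) dx ∧ dz ∧ dw
Collecting like 3-forms: d(omega) = (-x - y) dx ∧ dy ∧ dz + (-2*y) dx ∧ dy ∧ dw + (-x) dx ∧ dz ∧ dw.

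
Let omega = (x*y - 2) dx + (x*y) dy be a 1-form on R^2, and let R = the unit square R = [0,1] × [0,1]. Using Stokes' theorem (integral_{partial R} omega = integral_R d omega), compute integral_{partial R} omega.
integral_(partial R) omega = 0

Stokes: integral_partial_R omega = integral_R d omega with d omega = (∂Q/∂x - ∂P/∂y) dx ∧ dy.
  ∂Q/∂x = y
  ∂P/∂y = x
  integrand = ∂Q/∂x - ∂P/∂y = -x + y.
Integrating over R: integral_0^1 integral_0^1 (-x + y) dx dy = 0.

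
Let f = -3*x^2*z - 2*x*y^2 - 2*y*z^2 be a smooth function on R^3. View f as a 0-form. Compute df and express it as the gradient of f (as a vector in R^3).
df = (-6*x*z - 2*y^2) dx + (-4*x*y - 2*z^2) dy + (-3*x^2 - 4*y*z) dz; grad f = (-6*x*z - 2*y^2, -4*x*y - 2*z^2, -3*x^2 - 4*y*z)

For a 0-form f, d f = (∂f/∂x) dx + (∂f/∂y) dy + (∂f/∂z) dz. The components of the vector representation are exactly the entries of grad f in Cartesian coordinates:
  ∂f/∂x = -6*x*z - 2*y^2
  ∂f/∂y = -4*x*y - 2*z^2
  ∂f/∂z = -3*x^2 - 4*y*z.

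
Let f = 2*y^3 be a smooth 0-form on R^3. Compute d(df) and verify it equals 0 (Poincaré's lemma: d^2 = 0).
d(df) = 0

Step 1: df = sum_i (∂f/∂x_i) dx_i = (0) dx + (6*y^2) dy + (0) dz.
Step 2: Apply d again. Using the 1-form formula, the coefficient of dx ∧ dy in d(df) is ∂^2 f/∂x ∂y - ∂^2 f/∂y ∂x = (0) - (0) = 0 (equality of mixed partials for smooth f).
Similarly for dx ∧ dz and dy ∧ dz — all coefficients vanish. So d(df) = 0.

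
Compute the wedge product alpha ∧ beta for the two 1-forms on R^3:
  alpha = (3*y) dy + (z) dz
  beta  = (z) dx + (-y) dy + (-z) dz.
alpha ∧ beta = (-3*y*z) dx ∧ dy + (-2*y*z) dy ∧ dz + (-z^2) dx ∧ dz

Distribute the wedge, using dx_i ∧ dx_j = -dx_j ∧ dx_i and dx_i ∧ dx_i = 0. For each pair (i, j) with i < j, the coefficient of dx_i ∧ dx_j in alpha ∧ beta is (alpha_i * beta_j - alpha_j * beta_i). Collecting: alpha ∧ beta = (-3*y*z) dx ∧ dy + (-2*y*z) dy ∧ dz + (-z^2) dx ∧ dz.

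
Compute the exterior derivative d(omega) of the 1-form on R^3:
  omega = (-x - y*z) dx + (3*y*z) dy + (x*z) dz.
d(omega) = (z) dx ∧ dy + (y + z) dx ∧ dz + (-3*y) dy ∧ dz

For a 1-form omega = sum_i f_i dx_i, the exterior derivative is
  d(omega) = sum_{i < j} (∂f_j/∂x_i - ∂f_i/∂x_j) dx_i ∧ dx_j.
  coefficient of dx ∧ dy: ∂f_2/∂x - ∂f_1/∂y = ∂(3*y*z)/∂x - ∂(-x - y*z)/∂y = z
  coefficient of dx ∧ dz: ∂f_3/∂x - ∂f_1/∂z = ∂(x*z)/∂x - ∂(-x - y*z)/∂z = y + z
  coefficient of dy ∧ dz: ∂f_3/∂y - ∂f_2/∂z = ∂(x*z)/∂y - ∂(3*y*z)/∂z = -3*y
Assembling: d(omega) = (z) dx ∧ dy + (y + z) dx ∧ dz + (-3*y) dy ∧ dz.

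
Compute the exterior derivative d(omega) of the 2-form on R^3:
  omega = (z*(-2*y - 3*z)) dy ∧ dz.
d(omega) = 0

For a 2-form omega = sum_{i<j} g_{ij} dx_i ∧ dx_j, the exterior derivative is
  d(omega) = sum_{i<j} d(g_{ij}) ∧ dx_i ∧ dx_j = sum_{i<j, k} (∂g_{ij}/∂x_k) dx_k ∧ dx_i ∧ dx_j.
Expand each term, using dx_k ∧ dx_i ∧ dx_j = sgn(permutation) dx_{(a)} ∧ dx_{(b)} ∧ dx_{(c)} with (a < b < c) sorted:

Collecting like 3-forms: d(omega) = 0.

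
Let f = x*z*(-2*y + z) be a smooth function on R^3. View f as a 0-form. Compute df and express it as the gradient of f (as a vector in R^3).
df = (z*(-2*y + z)) dx + (-2*x*z) dy + (2*x*(-y + z)) dz; grad f = (z*(-2*y + z), -2*x*z, 2*x*(-y + z))

For a 0-form f, d f = (∂f/∂x) dx + (∂f/∂y) dy + (∂f/∂z) dz. The components of the vector representation are exactly the entries of grad f in Cartesian coordinates:
  ∂f/∂x = z*(-2*y + z)
  ∂f/∂y = -2*x*z
  ∂f/∂z = 2*x*(-y + z).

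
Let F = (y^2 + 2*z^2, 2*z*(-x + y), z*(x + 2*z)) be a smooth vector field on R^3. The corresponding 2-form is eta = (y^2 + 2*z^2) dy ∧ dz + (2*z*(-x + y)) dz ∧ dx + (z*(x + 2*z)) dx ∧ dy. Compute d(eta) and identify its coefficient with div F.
d(eta) = (x + 6*z) dx ∧ dy ∧ dz; div F = x + 6*z

For a 2-form in R^3 of the form above, applying d gives a 3-form with coefficient ∂P/∂x + ∂Q/∂y + ∂R/∂z:
  ∂P/∂x = 0
  ∂Q/∂y = 2*z
  ∂R/∂z = x + 4*z
Sum = x + 6*z, which is exactly div F.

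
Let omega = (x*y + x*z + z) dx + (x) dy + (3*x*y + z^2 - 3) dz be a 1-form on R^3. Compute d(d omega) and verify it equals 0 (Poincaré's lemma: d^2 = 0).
d(d omega) = 0

Step 1: d omega = sum_{i<j} (∂f_j/∂x_i - ∂f_i/∂x_j) dx_i ∧ dx_j:
  coeff of dx ∧ dy: 1 - x
  coeff of dx ∧ dz: -x + 3*y - 1
  coeff of dy ∧ dz: 3*x
Step 2: Apply d again to each 2-form coefficient. The only possible 3-form in R^3 is dx ∧ dy ∧ dz, with coefficient
  ∂(coeff of dy∧dz)/∂x - ∂(coeff of dx∧dz)/∂y + ∂(coeff of dx∧dy)/∂z
  = ∂/∂x (3*x) - ∂/∂y (-x + 3*y - 1) + ∂/∂z (1 - x).
Each of these terms simplifies to sums of mixed partials that cancel in pairs. The result is 0 (by equality of mixed partials for smooth functions — Schwarz / Clairaut).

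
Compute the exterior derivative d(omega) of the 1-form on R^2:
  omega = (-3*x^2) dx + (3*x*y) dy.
d(omega) = (3*y) dx ∧ dy

For a 1-form omega = sum_i f_i dx_i, the exterior derivative is
  d(omega) = sum_{i < j} (∂f_j/∂x_i - ∂f_i/∂x_j) dx_i ∧ dx_j.
  coefficient of dx ∧ dy: ∂f_2/∂x - ∂f_1/∂y = ∂(3*x*y)/∂x - ∂(-3*x^2)/∂y = 3*y
Assembling: d(omega) = (3*y) dx ∧ dy.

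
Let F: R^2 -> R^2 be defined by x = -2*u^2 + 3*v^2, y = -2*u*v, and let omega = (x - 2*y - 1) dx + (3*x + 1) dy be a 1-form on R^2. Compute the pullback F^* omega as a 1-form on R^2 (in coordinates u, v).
F^* omega = (8*u^3 - 4*u^2*v - 12*u*v^2 + 4*u - 18*v^3 - 2*v) du + (12*u^3 - 12*u^2*v + 6*u*v^2 - 2*u + 18*v^3 - 6*v) dv

Using F^*(f dg) = (f ∘ F) d(g ∘ F), substitute each coordinate x_i by F_i(u, v) in f_i, and replace dx_i by d F_i = (∂F_i/∂u) du + (∂F_i/∂v) dv.
  For the x component: f_1(F) = -2*u^2 + 4*u*v + 3*v^2 - 1; d F_1 = (-4*u) du + (6*v) dv
  For the y component: f_2(F) = -6*u^2 + 9*v^2 + 1; d F_2 = (-2*v) du + (-2*u) dv
Combining and collecting du, dv coefficients:
  coeff of du: 8*u^3 - 4*u^2*v - 12*u*v^2 + 4*u - 18*v^3 - 2*v
  coeff of dv: 12*u^3 - 12*u^2*v + 6*u*v^2 - 2*u + 18*v^3 - 6*v
F^* omega = (8*u^3 - 4*u^2*v - 12*u*v^2 + 4*u - 18*v^3 - 2*v) du + (12*u^3 - 12*u^2*v + 6*u*v^2 - 2*u + 18*v^3 - 6*v) dv.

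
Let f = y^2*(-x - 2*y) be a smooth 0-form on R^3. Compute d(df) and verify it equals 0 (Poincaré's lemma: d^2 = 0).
d(df) = 0

Step 1: df = sum_i (∂f/∂x_i) dx_i = (-y^2) dx + (2*y*(-x - 3*y)) dy + (0) dz.
Step 2: Apply d again. Using the 1-form formula, the coefficient of dx ∧ dy in d(df) is ∂^2 f/∂x ∂y - ∂^2 f/∂y ∂x = (-2*y) - (-2*y) = 0 (equality of mixed partials for smooth f).
Similarly for dx ∧ dz and dy ∧ dz — all coefficients vanish. So d(df) = 0.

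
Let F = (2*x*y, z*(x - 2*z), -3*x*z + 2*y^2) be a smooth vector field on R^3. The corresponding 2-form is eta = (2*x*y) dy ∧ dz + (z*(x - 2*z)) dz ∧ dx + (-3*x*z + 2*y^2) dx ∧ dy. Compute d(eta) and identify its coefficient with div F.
d(eta) = (-3*x + 2*y) dx ∧ dy ∧ dz; div F = -3*x + 2*y

For a 2-form in R^3 of the form above, applying d gives a 3-form with coefficient ∂P/∂x + ∂Q/∂y + ∂R/∂z:
  ∂P/∂x = 2*y
  ∂Q/∂y = 0
  ∂R/∂z = -3*x
Sum = -3*x + 2*y, which is exactly div F.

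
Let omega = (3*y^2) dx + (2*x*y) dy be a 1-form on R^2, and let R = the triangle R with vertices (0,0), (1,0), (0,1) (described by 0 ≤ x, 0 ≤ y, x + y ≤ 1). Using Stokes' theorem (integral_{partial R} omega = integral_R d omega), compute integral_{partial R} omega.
integral_(partial R) omega = -2/3

Stokes: integral_partial_R omega = integral_R d omega with d omega = (∂Q/∂x - ∂P/∂y) dx ∧ dy.
  ∂Q/∂x = 2*y
  ∂P/∂y = 6*y
  integrand = ∂Q/∂x - ∂P/∂y = -4*y.
Integrating over R: integral_0^1 integral_0^{1-x} (-4*y) dy dx = -2/3.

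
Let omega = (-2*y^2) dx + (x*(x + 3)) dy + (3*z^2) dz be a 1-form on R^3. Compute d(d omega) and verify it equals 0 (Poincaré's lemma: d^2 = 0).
d(d omega) = 0

Step 1: d omega = sum_{i<j} (∂f_j/∂x_i - ∂f_i/∂x_j) dx_i ∧ dx_j:
  coeff of dx ∧ dy: 2*x + 4*y + 3
  coeff of dx ∧ dz: 0
  coeff of dy ∧ dz: 0
Step 2: Apply d again to each 2-form coefficient. The only possible 3-form in R^3 is dx ∧ dy ∧ dz, with coefficient
  ∂(coeff of dy∧dz)/∂x - ∂(coeff of dx∧dz)/∂y + ∂(coeff of dx∧dy)/∂z
  = ∂/∂x (0) - ∂/∂y (0) + ∂/∂z (2*x + 4*y + 3).
Each of these terms simplifies to sums of mixed partials that cancel in pairs. The result is 0 (by equality of mixed partials for smooth functions — Schwarz / Clairaut).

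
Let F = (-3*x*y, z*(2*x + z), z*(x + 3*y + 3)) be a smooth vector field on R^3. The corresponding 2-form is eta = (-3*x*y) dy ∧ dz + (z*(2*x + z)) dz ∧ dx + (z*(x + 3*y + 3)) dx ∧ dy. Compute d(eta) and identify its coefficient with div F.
d(eta) = (x + 3) dx ∧ dy ∧ dz; div F = x + 3

For a 2-form in R^3 of the form above, applying d gives a 3-form with coefficient ∂P/∂x + ∂Q/∂y + ∂R/∂z:
  ∂P/∂x = -3*y
  ∂Q/∂y = 0
  ∂R/∂z = x + 3*y + 3
Sum = x + 3, which is exactly div F.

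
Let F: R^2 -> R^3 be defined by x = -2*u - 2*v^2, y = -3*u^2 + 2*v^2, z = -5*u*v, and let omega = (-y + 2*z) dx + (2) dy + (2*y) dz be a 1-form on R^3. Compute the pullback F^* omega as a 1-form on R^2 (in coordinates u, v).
F^* omega = (30*u^2*v - 6*u^2 + 20*u*v - 12*u - 20*v^3 + 4*v^2) du + (30*u^3 - 12*u^2*v + 20*u*v^2 + 8*v^3 + 8*v) dv

Using F^*(f dg) = (f ∘ F) d(g ∘ F), substitute each coordinate x_i by F_i(u, v) in f_i, and replace dx_i by d F_i = (∂F_i/∂u) du + (∂F_i/∂v) dv.
  For the x component: f_1(F) = 3*u^2 - 10*u*v - 2*v^2; d F_1 = (-2) du + (-4*v) dv
  For the y component: f_2(F) = 2; d F_2 = (-6*u) du + (4*v) dv
  For the z component: f_3(F) = -6*u^2 + 4*v^2; d F_3 = (-5*v) du + (-5*u) dv
Combining and collecting du, dv coefficients:
  coeff of du: 30*u^2*v - 6*u^2 + 20*u*v - 12*u - 20*v^3 + 4*v^2
  coeff of dv: 30*u^3 - 12*u^2*v + 20*u*v^2 + 8*v^3 + 8*v
F^* omega = (30*u^2*v - 6*u^2 + 20*u*v - 12*u - 20*v^3 + 4*v^2) du + (30*u^3 - 12*u^2*v + 20*u*v^2 + 8*v^3 + 8*v) dv.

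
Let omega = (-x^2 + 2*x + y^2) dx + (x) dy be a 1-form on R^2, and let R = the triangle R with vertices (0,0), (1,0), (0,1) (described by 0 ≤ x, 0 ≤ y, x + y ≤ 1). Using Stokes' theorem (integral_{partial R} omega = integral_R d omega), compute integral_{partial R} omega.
integral_(partial R) omega = 1/6

Stokes: integral_partial_R omega = integral_R d omega with d omega = (∂Q/∂x - ∂P/∂y) dx ∧ dy.
  ∂Q/∂x = 1
  ∂P/∂y = 2*y
  integrand = ∂Q/∂x - ∂P/∂y = 1 - 2*y.
Integrating over R: integral_0^1 integral_0^{1-x} (1 - 2*y) dy dx = 1/6.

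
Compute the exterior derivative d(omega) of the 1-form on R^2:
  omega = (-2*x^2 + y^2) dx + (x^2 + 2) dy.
d(omega) = (2*x - 2*y) dx ∧ dy

For a 1-form omega = sum_i f_i dx_i, the exterior derivative is
  d(omega) = sum_{i < j} (∂f_j/∂x_i - ∂f_i/∂x_j) dx_i ∧ dx_j.
  coefficient of dx ∧ dy: ∂f_2/∂x - ∂f_1/∂y = ∂(x^2 + 2)/∂x - ∂(-2*x^2 + y^2)/∂y = 2*x - 2*y
Assembling: d(omega) = (2*x - 2*y) dx ∧ dy.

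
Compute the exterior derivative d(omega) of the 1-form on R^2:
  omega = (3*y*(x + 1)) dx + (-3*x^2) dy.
d(omega) = (-9*x - 3) dx ∧ dy

For a 1-form omega = sum_i f_i dx_i, the exterior derivative is
  d(omega) = sum_{i < j} (∂f_j/∂x_i - ∂f_i/∂x_j) dx_i ∧ dx_j.
  coefficient of dx ∧ dy: ∂f_2/∂x - ∂f_1/∂y = ∂(-3*x^2)/∂x - ∂(3*y*(x + 1))/∂y = -9*x - 3
Assembling: d(omega) = (-9*x - 3) dx ∧ dy.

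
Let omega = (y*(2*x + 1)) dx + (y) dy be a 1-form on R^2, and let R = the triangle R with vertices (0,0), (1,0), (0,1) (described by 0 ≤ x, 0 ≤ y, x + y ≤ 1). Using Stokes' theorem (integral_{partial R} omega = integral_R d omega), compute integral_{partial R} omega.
integral_(partial R) omega = -5/6

Stokes: integral_partial_R omega = integral_R d omega with d omega = (∂Q/∂x - ∂P/∂y) dx ∧ dy.
  ∂Q/∂x = 0
  ∂P/∂y = 2*x + 1
  integrand = ∂Q/∂x - ∂P/∂y = -2*x - 1.
Integrating over R: integral_0^1 integral_0^{1-x} (-2*x - 1) dy dx = -5/6.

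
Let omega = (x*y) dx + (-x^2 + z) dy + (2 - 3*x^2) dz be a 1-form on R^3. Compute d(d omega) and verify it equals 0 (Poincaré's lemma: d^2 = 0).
d(d omega) = 0

Step 1: d omega = sum_{i<j} (∂f_j/∂x_i - ∂f_i/∂x_j) dx_i ∧ dx_j:
  coeff of dx ∧ dy: -3*x
  coeff of dx ∧ dz: -6*x
  coeff of dy ∧ dz: -1
Step 2: Apply d again to each 2-form coefficient. The only possible 3-form in R^3 is dx ∧ dy ∧ dz, with coefficient
  ∂(coeff of dy∧dz)/∂x - ∂(coeff of dx∧dz)/∂y + ∂(coeff of dx∧dy)/∂z
  = ∂/∂x (-1) - ∂/∂y (-6*x) + ∂/∂z (-3*x).
Each of these terms simplifies to sums of mixed partials that cancel in pairs. The result is 0 (by equality of mixed partials for smooth functions — Schwarz / Clairaut).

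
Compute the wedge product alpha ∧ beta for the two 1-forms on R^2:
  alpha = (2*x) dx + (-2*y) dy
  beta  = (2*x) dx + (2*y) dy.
alpha ∧ beta = (8*x*y) dx ∧ dy

Distribute the wedge, using dx_i ∧ dx_j = -dx_j ∧ dx_i and dx_i ∧ dx_i = 0. For each pair (i, j) with i < j, the coefficient of dx_i ∧ dx_j in alpha ∧ beta is (alpha_i * beta_j - alpha_j * beta_i). Collecting: alpha ∧ beta = (8*x*y) dx ∧ dy.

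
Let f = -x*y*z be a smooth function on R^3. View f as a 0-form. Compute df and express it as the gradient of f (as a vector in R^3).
df = (-y*z) dx + (-x*z) dy + (-x*y) dz; grad f = (-y*z, -x*z, -x*y)

For a 0-form f, d f = (∂f/∂x) dx + (∂f/∂y) dy + (∂f/∂z) dz. The components of the vector representation are exactly the entries of grad f in Cartesian coordinates:
  ∂f/∂x = -y*z
  ∂f/∂y = -x*z
  ∂f/∂z = -x*y.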